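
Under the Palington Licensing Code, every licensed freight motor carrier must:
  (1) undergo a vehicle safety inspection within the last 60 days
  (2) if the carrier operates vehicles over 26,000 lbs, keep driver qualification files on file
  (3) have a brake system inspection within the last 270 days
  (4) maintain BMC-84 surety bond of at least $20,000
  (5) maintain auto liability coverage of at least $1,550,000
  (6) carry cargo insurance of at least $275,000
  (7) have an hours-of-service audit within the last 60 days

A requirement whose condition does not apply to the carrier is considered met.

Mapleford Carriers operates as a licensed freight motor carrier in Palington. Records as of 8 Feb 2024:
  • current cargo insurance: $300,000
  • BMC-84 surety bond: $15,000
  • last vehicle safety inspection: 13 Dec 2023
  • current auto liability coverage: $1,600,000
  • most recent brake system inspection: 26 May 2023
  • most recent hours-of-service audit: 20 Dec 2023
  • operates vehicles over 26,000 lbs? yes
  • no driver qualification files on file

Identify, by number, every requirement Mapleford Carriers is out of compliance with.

2, 4

1. vehicle safety inspection 57 days ago vs limit 60 → met
2. condition 'operates vehicles over 26,000 lbs' holds; driver qualification files absent → not met
3. brake system inspection 258 days ago vs limit 270 → met
4. BMC-84 surety bond $15,000 < $20,000 → not met
5. auto liability coverage $1,600,000 ≥ $1,550,000 → met
6. cargo insurance $300,000 ≥ $275,000 → met
7. hours-of-service audit 50 days ago vs limit 60 → met
Not met: 2, 4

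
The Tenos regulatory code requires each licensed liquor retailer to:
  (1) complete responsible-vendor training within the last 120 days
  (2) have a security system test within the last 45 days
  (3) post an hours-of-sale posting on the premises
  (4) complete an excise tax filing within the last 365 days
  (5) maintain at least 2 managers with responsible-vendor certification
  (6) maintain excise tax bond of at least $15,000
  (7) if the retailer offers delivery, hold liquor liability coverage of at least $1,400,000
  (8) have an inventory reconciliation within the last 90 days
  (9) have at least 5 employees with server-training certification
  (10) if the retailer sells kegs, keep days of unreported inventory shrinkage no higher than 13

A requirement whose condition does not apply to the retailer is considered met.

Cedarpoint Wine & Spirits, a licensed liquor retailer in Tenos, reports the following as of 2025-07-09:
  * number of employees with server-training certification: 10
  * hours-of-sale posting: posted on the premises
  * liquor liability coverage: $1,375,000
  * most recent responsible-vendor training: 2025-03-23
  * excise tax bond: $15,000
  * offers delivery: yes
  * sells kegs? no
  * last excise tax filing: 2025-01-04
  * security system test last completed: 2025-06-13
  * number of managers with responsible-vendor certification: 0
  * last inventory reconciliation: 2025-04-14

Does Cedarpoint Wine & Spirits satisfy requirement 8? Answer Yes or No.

8. inventory reconciliation 86 days ago vs limit 90 → met

Yes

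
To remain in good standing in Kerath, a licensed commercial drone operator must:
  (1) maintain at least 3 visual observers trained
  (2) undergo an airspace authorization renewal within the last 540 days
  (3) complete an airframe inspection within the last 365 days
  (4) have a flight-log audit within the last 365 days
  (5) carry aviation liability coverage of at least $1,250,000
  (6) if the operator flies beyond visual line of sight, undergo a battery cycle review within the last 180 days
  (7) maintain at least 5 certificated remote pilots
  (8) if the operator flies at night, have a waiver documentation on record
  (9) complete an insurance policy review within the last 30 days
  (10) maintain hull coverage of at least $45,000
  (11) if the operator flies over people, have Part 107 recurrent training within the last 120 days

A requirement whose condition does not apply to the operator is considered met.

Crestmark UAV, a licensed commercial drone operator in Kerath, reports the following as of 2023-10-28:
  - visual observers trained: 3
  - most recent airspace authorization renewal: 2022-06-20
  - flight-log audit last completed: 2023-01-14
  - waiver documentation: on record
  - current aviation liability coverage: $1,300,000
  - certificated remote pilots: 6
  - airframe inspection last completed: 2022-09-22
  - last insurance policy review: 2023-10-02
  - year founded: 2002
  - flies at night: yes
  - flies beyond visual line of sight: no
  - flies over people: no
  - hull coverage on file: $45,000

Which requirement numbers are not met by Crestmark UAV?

1. visual observers trained 3 ≥ 3 → met
2. airspace authorization renewal 495 days ago vs limit 540 → met
3. airframe inspection 401 days ago vs limit 365 → not met
4. flight-log audit 287 days ago vs limit 365 → met
5. aviation liability coverage $1,300,000 ≥ $1,250,000 → met
6. condition 'flies beyond visual line of sight' does not hold → requirement n/a → met
7. certificated remote pilots 6 ≥ 5 → met
8. condition 'flies at night' holds; waiver documentation present → met
9. insurance policy review 26 days ago vs limit 30 → met
10. hull coverage $45,000 ≥ $45,000 → met
11. condition 'flies over people' does not hold → requirement n/a → met
Not met: 3

3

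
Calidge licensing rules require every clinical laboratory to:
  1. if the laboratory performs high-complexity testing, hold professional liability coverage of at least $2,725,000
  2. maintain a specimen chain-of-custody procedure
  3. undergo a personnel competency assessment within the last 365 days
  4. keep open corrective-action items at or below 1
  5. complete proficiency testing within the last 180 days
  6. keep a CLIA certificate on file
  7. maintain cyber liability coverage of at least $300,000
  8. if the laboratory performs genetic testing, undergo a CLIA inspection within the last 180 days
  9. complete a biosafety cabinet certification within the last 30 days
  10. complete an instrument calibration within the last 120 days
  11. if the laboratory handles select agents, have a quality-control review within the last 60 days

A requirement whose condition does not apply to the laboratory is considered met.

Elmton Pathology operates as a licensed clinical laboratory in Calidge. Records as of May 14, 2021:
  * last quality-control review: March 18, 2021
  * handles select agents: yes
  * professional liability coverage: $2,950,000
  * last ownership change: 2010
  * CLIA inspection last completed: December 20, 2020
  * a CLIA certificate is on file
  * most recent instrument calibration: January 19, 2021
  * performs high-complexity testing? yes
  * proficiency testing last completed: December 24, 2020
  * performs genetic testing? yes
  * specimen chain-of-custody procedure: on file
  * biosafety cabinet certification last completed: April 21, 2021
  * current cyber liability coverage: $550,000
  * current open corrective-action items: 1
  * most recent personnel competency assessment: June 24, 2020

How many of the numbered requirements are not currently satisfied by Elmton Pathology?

0

1. condition 'performs high-complexity testing' holds; professional liability coverage $2,950,000 ≥ $2,725,000 → met
2. specimen chain-of-custody procedure present → met
3. personnel competency assessment 324 days ago vs limit 365 → met
4. open corrective-action items 1 ≤ 1 → met
5. proficiency testing 141 days ago vs limit 180 → met
6. CLIA certificate present → met
7. cyber liability coverage $550,000 ≥ $300,000 → met
8. condition 'performs genetic testing' holds; CLIA inspection 145 days ago vs limit 180 → met
9. biosafety cabinet certification 23 days ago vs limit 30 → met
10. instrument calibration 115 days ago vs limit 120 → met
11. condition 'handles select agents' holds; quality-control review 57 days ago vs limit 60 → met
Not met: 0 of 11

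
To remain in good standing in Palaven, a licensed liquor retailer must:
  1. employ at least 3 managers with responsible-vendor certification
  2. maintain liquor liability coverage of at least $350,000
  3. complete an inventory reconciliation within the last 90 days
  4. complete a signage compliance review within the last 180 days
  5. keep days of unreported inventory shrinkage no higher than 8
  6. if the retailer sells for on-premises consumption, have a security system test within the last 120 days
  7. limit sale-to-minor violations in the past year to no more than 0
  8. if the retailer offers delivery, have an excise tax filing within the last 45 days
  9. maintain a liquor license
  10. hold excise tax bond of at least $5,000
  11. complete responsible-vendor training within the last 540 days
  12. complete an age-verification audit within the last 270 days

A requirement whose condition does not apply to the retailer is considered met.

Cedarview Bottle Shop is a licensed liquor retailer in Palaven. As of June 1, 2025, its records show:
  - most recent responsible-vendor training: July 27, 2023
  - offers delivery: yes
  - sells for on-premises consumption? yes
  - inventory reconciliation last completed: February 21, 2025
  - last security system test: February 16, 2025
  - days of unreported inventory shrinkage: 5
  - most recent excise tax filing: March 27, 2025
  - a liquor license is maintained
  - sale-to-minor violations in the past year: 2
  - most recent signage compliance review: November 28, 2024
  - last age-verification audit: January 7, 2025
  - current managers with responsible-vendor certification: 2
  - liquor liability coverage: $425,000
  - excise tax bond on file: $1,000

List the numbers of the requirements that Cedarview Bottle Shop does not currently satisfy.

1. managers with responsible-vendor certification 2 < 3 → not met
2. liquor liability coverage $425,000 ≥ $350,000 → met
3. inventory reconciliation 100 days ago vs limit 90 → not met
4. signage compliance review 185 days ago vs limit 180 → not met
5. days of unreported inventory shrinkage 5 ≤ 8 → met
6. condition 'sells for on-premises consumption' holds; security system test 105 days ago vs limit 120 → met
7. sale-to-minor violations in the past year 2 > 0 → not met
8. condition 'offers delivery' holds; excise tax filing 66 days ago vs limit 45 → not met
9. liquor license present → met
10. excise tax bond $1,000 < $5,000 → not met
11. responsible-vendor training 675 days ago vs limit 540 → not met
12. age-verification audit 145 days ago vs limit 270 → met
Not met: 1, 3, 4, 7, 8, 10, 11

1, 3, 4, 7, 8, 10, 11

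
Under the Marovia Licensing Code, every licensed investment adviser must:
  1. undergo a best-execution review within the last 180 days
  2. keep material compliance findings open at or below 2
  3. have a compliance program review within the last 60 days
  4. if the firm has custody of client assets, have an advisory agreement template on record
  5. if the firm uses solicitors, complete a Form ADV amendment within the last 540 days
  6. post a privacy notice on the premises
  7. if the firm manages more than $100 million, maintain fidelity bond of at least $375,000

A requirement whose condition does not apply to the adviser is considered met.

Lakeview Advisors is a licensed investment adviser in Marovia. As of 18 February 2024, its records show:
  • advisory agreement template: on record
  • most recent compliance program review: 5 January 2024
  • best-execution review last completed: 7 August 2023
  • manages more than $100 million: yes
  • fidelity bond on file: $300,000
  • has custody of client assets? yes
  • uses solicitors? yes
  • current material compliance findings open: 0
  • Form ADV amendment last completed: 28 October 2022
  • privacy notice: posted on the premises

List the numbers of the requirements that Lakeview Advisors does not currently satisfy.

1. best-execution review 195 days ago vs limit 180 → not met
2. material compliance findings open 0 ≤ 2 → met
3. compliance program review 44 days ago vs limit 60 → met
4. condition 'has custody of client assets' holds; advisory agreement template present → met
5. condition 'uses solicitors' holds; Form ADV amendment 478 days ago vs limit 540 → met
6. privacy notice present → met
7. condition 'manages more than $100 million' holds; fidelity bond $300,000 < $375,000 → not met
Not met: 1, 7

1, 7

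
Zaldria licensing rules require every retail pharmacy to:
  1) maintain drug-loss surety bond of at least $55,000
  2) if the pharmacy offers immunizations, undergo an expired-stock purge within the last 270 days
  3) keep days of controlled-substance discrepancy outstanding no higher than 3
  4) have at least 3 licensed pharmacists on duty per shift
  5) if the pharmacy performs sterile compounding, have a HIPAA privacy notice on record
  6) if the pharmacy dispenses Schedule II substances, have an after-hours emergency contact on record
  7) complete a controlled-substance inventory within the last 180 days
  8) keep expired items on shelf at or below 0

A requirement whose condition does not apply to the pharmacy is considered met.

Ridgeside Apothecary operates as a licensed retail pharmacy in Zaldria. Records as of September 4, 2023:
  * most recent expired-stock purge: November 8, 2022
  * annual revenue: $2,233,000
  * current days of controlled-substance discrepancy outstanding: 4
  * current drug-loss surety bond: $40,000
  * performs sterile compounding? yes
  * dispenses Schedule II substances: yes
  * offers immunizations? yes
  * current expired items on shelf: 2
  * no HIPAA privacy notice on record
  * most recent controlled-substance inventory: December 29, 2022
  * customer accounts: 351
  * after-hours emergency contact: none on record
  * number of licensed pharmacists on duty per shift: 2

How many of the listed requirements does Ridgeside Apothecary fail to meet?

8

1. drug-loss surety bond $40,000 < $55,000 → not met
2. condition 'offers immunizations' holds; expired-stock purge 300 days ago vs limit 270 → not met
3. days of controlled-substance discrepancy outstanding 4 > 3 → not met
4. licensed pharmacists on duty per shift 2 < 3 → not met
5. condition 'performs sterile compounding' holds; HIPAA privacy notice absent → not met
6. condition 'dispenses Schedule II substances' holds; after-hours emergency contact absent → not met
7. controlled-substance inventory 249 days ago vs limit 180 → not met
8. expired items on shelf 2 > 0 → not met
Not met: 8 of 8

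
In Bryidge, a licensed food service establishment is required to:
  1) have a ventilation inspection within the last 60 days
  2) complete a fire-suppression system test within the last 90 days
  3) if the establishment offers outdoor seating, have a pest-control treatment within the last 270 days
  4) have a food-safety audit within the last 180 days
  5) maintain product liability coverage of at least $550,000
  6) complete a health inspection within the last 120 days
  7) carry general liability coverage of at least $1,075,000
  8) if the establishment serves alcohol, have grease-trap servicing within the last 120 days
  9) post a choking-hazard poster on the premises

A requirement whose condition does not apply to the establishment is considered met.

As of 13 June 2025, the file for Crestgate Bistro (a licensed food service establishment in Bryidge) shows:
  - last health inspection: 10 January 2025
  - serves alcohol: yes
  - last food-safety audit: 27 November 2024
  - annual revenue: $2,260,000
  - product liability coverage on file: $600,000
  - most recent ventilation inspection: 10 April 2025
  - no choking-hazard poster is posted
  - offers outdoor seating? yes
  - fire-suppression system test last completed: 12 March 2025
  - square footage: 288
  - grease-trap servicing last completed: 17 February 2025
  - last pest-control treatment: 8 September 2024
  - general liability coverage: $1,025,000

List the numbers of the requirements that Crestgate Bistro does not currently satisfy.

1, 2, 3, 4, 6, 7, 9

1. ventilation inspection 64 days ago vs limit 60 → not met
2. fire-suppression system test 93 days ago vs limit 90 → not met
3. condition 'offers outdoor seating' holds; pest-control treatment 278 days ago vs limit 270 → not met
4. food-safety audit 198 days ago vs limit 180 → not met
5. product liability coverage $600,000 ≥ $550,000 → met
6. health inspection 154 days ago vs limit 120 → not met
7. general liability coverage $1,025,000 < $1,075,000 → not met
8. condition 'serves alcohol' holds; grease-trap servicing 116 days ago vs limit 120 → met
9. choking-hazard poster absent → not met
Not met: 1, 2, 3, 4, 6, 7, 9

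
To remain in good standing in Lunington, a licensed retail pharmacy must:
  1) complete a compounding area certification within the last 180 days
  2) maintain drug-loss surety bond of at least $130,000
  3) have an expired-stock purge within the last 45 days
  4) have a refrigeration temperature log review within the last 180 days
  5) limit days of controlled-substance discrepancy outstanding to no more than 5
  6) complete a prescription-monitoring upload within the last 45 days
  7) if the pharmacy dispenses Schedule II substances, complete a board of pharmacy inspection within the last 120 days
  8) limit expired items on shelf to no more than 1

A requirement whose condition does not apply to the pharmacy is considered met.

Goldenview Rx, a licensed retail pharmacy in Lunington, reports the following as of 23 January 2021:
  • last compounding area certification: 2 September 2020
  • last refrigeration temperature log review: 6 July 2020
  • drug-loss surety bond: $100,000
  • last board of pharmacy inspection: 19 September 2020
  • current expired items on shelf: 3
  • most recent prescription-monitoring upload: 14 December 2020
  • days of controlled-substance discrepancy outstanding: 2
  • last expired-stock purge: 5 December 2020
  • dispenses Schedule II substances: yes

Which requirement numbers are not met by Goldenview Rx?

2, 3, 4, 7, 8

1. compounding area certification 143 days ago vs limit 180 → met
2. drug-loss surety bond $100,000 < $130,000 → not met
3. expired-stock purge 49 days ago vs limit 45 → not met
4. refrigeration temperature log review 201 days ago vs limit 180 → not met
5. days of controlled-substance discrepancy outstanding 2 ≤ 5 → met
6. prescription-monitoring upload 40 days ago vs limit 45 → met
7. condition 'dispenses Schedule II substances' holds; board of pharmacy inspection 126 days ago vs limit 120 → not met
8. expired items on shelf 3 > 1 → not met
Not met: 2, 3, 4, 7, 8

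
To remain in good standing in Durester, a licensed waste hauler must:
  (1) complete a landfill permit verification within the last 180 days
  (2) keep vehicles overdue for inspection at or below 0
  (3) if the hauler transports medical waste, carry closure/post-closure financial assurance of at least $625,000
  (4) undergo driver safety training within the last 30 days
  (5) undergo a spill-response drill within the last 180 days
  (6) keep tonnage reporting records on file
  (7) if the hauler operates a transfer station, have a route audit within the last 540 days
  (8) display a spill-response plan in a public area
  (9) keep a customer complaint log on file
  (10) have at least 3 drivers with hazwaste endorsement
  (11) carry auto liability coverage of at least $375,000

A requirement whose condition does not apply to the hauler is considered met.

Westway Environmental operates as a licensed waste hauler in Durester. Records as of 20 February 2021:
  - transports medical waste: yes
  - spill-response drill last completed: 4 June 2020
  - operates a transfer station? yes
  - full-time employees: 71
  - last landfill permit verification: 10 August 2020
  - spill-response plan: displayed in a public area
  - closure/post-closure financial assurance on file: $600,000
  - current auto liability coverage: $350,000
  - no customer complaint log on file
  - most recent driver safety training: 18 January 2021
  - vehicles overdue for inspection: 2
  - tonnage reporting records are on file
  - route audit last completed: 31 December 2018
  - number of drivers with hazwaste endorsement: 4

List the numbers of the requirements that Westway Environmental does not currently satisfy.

1, 2, 3, 4, 5, 7, 9, 11

1. landfill permit verification 194 days ago vs limit 180 → not met
2. vehicles overdue for inspection 2 > 0 → not met
3. condition 'transports medical waste' holds; closure/post-closure financial assurance $600,000 < $625,000 → not met
4. driver safety training 33 days ago vs limit 30 → not met
5. spill-response drill 261 days ago vs limit 180 → not met
6. tonnage reporting records present → met
7. condition 'operates a transfer station' holds; route audit 782 days ago vs limit 540 → not met
8. spill-response plan present → met
9. customer complaint log absent → not met
10. drivers with hazwaste endorsement 4 ≥ 3 → met
11. auto liability coverage $350,000 < $375,000 → not met
Not met: 1, 2, 3, 4, 5, 7, 9, 11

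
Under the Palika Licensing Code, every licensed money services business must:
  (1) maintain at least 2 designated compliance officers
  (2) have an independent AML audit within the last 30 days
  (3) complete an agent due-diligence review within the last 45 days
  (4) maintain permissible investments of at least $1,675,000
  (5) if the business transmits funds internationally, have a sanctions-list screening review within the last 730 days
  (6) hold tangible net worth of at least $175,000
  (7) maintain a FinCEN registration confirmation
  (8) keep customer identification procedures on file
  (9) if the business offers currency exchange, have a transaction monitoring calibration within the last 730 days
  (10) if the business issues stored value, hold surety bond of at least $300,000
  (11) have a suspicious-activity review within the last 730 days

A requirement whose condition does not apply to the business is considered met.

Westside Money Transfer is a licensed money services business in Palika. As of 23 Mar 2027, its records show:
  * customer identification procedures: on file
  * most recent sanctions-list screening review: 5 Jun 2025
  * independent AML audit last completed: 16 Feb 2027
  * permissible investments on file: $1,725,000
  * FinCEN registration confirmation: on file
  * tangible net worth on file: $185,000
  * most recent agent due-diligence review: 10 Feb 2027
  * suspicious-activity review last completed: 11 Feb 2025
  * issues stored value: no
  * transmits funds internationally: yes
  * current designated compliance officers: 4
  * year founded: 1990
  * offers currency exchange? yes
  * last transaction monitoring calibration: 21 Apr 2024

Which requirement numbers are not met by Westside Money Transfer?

1. designated compliance officers 4 ≥ 2 → met
2. independent AML audit 35 days ago vs limit 30 → not met
3. agent due-diligence review 41 days ago vs limit 45 → met
4. permissible investments $1,725,000 ≥ $1,675,000 → met
5. condition 'transmits funds internationally' holds; sanctions-list screening review 656 days ago vs limit 730 → met
6. tangible net worth $185,000 ≥ $175,000 → met
7. FinCEN registration confirmation present → met
8. customer identification procedures present → met
9. condition 'offers currency exchange' holds; transaction monitoring calibration 1066 days ago vs limit 730 → not met
10. condition 'issues stored value' does not hold → requirement n/a → met
11. suspicious-activity review 770 days ago vs limit 730 → not met
Not met: 2, 9, 11

2, 9, 11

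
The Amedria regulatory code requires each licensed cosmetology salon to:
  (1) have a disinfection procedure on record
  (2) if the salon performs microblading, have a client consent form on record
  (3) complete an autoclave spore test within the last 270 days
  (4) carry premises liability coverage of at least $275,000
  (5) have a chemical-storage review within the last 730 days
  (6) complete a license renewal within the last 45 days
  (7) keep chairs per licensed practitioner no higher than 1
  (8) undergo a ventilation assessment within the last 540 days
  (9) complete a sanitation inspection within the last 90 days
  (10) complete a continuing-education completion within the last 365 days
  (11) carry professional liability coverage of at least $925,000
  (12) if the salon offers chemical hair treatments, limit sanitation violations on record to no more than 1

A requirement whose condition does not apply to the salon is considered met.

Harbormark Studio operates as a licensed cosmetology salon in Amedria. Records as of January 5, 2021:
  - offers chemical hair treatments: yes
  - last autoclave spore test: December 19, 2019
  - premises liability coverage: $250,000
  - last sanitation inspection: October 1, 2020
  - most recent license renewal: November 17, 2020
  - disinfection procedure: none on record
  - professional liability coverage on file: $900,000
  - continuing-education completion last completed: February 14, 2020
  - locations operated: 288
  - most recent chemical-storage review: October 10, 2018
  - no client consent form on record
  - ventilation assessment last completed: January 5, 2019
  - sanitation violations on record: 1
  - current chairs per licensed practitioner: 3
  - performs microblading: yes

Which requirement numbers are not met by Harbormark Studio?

1. disinfection procedure absent → not met
2. condition 'performs microblading' holds; client consent form absent → not met
3. autoclave spore test 383 days ago vs limit 270 → not met
4. premises liability coverage $250,000 < $275,000 → not met
5. chemical-storage review 818 days ago vs limit 730 → not met
6. license renewal 49 days ago vs limit 45 → not met
7. chairs per licensed practitioner 3 > 1 → not met
8. ventilation assessment 731 days ago vs limit 540 → not met
9. sanitation inspection 96 days ago vs limit 90 → not met
10. continuing-education completion 326 days ago vs limit 365 → met
11. professional liability coverage $900,000 < $925,000 → not met
12. condition 'offers chemical hair treatments' holds; sanitation violations on record 1 ≤ 1 → met
Not met: 1, 2, 3, 4, 5, 6, 7, 8, 9, 11

1, 2, 3, 4, 5, 6, 7, 8, 9, 11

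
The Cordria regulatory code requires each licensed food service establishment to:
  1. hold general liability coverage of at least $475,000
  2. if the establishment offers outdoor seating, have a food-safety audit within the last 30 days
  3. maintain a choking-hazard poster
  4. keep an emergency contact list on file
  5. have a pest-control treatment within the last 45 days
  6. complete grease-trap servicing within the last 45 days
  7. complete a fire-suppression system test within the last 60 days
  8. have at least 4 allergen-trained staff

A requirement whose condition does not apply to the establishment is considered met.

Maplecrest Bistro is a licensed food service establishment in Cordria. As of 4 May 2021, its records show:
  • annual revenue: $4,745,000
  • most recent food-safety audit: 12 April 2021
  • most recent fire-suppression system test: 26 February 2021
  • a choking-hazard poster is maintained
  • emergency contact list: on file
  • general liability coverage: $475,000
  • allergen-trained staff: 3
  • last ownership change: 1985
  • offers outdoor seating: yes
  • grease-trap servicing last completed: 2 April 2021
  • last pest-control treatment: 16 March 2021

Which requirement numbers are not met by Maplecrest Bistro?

5, 7, 8

1. general liability coverage $475,000 ≥ $475,000 → met
2. condition 'offers outdoor seating' holds; food-safety audit 22 days ago vs limit 30 → met
3. choking-hazard poster present → met
4. emergency contact list present → met
5. pest-control treatment 49 days ago vs limit 45 → not met
6. grease-trap servicing 32 days ago vs limit 45 → met
7. fire-suppression system test 67 days ago vs limit 60 → not met
8. allergen-trained staff 3 < 4 → not met
Not met: 5, 7, 8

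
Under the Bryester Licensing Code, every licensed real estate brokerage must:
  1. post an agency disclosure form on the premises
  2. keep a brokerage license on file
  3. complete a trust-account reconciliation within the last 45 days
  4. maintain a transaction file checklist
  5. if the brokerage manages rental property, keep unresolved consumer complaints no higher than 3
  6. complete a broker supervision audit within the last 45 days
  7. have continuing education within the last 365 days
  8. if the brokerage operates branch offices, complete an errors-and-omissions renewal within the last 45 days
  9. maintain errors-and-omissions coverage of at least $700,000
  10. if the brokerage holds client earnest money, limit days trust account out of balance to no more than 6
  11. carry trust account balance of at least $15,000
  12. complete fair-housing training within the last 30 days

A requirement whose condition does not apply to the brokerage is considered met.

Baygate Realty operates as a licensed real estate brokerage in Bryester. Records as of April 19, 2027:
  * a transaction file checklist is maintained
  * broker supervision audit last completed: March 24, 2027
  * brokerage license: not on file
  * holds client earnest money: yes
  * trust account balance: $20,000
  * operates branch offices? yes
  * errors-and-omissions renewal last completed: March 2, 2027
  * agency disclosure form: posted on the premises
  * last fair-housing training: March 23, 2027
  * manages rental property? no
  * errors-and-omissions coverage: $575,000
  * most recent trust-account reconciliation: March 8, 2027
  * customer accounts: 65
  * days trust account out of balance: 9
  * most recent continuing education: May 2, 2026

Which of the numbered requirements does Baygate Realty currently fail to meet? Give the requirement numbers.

2, 8, 9, 10

1. agency disclosure form present → met
2. brokerage license absent → not met
3. trust-account reconciliation 42 days ago vs limit 45 → met
4. transaction file checklist present → met
5. condition 'manages rental property' does not hold → requirement n/a → met
6. broker supervision audit 26 days ago vs limit 45 → met
7. continuing education 352 days ago vs limit 365 → met
8. condition 'operates branch offices' holds; errors-and-omissions renewal 48 days ago vs limit 45 → not met
9. errors-and-omissions coverage $575,000 < $700,000 → not met
10. condition 'holds client earnest money' holds; days trust account out of balance 9 > 6 → not met
11. trust account balance $20,000 ≥ $15,000 → met
12. fair-housing training 27 days ago vs limit 30 → met
Not met: 2, 8, 9, 10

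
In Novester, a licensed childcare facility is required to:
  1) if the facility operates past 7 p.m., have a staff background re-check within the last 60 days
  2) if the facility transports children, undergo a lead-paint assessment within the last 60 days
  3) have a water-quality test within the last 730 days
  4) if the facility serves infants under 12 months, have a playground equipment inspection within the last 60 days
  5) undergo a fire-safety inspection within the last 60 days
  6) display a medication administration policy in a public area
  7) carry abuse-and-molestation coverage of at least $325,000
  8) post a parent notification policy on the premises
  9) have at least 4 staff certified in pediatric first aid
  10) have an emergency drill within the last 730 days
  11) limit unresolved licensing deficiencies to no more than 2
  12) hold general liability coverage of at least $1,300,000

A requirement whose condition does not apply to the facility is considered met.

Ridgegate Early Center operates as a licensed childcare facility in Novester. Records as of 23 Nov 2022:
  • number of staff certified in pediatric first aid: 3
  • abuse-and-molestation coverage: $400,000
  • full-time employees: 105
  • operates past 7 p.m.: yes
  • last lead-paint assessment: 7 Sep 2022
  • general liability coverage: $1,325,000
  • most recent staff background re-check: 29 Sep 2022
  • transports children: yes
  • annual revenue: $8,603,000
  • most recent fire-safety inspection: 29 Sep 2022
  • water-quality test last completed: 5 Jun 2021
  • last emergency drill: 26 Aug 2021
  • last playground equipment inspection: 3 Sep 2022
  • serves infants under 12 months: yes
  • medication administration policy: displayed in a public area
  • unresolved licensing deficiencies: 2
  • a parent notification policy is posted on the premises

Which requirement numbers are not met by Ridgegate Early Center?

1. condition 'operates past 7 p.m.' holds; staff background re-check 55 days ago vs limit 60 → met
2. condition 'transports children' holds; lead-paint assessment 77 days ago vs limit 60 → not met
3. water-quality test 536 days ago vs limit 730 → met
4. condition 'serves infants under 12 months' holds; playground equipment inspection 81 days ago vs limit 60 → not met
5. fire-safety inspection 55 days ago vs limit 60 → met
6. medication administration policy present → met
7. abuse-and-molestation coverage $400,000 ≥ $325,000 → met
8. parent notification policy present → met
9. staff certified in pediatric first aid 3 < 4 → not met
10. emergency drill 454 days ago vs limit 730 → met
11. unresolved licensing deficiencies 2 ≤ 2 → met
12. general liability coverage $1,325,000 ≥ $1,300,000 → met
Not met: 2, 4, 9

2, 4, 9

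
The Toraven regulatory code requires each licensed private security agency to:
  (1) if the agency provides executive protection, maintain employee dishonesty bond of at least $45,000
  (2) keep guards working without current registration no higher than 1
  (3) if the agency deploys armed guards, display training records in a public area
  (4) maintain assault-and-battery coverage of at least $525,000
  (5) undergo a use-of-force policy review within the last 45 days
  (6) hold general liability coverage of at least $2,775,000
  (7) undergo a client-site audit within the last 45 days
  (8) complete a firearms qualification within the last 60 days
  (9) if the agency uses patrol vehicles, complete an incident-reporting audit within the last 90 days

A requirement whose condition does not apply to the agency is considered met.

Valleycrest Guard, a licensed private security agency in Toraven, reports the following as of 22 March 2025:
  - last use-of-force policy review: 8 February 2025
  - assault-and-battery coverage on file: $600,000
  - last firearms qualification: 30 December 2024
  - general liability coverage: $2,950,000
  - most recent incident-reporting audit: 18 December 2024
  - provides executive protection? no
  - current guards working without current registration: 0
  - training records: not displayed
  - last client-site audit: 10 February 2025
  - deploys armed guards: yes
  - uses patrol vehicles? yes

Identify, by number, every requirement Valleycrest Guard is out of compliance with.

3, 8, 9

1. condition 'provides executive protection' does not hold → requirement n/a → met
2. guards working without current registration 0 ≤ 1 → met
3. condition 'deploys armed guards' holds; training records absent → not met
4. assault-and-battery coverage $600,000 ≥ $525,000 → met
5. use-of-force policy review 42 days ago vs limit 45 → met
6. general liability coverage $2,950,000 ≥ $2,775,000 → met
7. client-site audit 40 days ago vs limit 45 → met
8. firearms qualification 82 days ago vs limit 60 → not met
9. condition 'uses patrol vehicles' holds; incident-reporting audit 94 days ago vs limit 90 → not met
Not met: 3, 8, 9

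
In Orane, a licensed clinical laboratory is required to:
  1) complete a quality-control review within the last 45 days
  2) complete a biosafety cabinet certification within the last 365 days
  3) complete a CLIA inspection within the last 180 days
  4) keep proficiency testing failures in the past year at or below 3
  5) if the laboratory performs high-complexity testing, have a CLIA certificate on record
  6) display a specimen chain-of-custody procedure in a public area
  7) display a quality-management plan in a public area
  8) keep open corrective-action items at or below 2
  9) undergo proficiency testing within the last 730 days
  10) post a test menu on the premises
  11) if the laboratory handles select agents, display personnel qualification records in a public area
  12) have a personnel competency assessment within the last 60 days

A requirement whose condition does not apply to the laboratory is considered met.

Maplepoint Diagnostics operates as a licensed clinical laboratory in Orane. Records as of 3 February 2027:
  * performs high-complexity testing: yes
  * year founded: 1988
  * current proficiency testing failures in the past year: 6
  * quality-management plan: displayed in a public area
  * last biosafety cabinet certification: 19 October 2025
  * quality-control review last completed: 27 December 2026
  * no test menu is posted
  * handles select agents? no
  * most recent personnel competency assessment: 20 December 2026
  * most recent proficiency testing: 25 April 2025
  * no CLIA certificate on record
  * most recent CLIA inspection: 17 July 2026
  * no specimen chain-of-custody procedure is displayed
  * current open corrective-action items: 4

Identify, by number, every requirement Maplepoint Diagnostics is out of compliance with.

2, 3, 4, 5, 6, 8, 10

1. quality-control review 38 days ago vs limit 45 → met
2. biosafety cabinet certification 472 days ago vs limit 365 → not met
3. CLIA inspection 201 days ago vs limit 180 → not met
4. proficiency testing failures in the past year 6 > 3 → not met
5. condition 'performs high-complexity testing' holds; CLIA certificate absent → not met
6. specimen chain-of-custody procedure absent → not met
7. quality-management plan present → met
8. open corrective-action items 4 > 2 → not met
9. proficiency testing 649 days ago vs limit 730 → met
10. test menu absent → not met
11. condition 'handles select agents' does not hold → requirement n/a → met
12. personnel competency assessment 45 days ago vs limit 60 → met
Not met: 2, 3, 4, 5, 6, 8, 10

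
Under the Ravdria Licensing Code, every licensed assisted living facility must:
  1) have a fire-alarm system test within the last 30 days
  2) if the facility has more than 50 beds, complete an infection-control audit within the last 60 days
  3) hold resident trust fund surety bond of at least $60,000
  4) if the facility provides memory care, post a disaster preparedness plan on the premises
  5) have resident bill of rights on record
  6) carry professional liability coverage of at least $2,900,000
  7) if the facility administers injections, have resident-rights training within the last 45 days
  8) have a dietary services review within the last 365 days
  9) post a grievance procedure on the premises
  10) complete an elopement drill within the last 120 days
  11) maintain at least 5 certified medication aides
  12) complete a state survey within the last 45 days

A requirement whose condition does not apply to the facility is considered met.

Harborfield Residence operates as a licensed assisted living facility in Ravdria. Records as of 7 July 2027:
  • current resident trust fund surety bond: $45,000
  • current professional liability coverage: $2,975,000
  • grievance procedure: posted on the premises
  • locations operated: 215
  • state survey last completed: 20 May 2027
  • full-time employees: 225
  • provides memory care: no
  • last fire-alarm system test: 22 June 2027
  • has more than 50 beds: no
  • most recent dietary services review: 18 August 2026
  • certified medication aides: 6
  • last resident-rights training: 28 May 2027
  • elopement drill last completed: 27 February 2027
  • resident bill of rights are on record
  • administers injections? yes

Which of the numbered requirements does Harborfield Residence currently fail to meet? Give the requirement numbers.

1. fire-alarm system test 15 days ago vs limit 30 → met
2. condition 'has more than 50 beds' does not hold → requirement n/a → met
3. resident trust fund surety bond $45,000 < $60,000 → not met
4. condition 'provides memory care' does not hold → requirement n/a → met
5. resident bill of rights present → met
6. professional liability coverage $2,975,000 ≥ $2,900,000 → met
7. condition 'administers injections' holds; resident-rights training 40 days ago vs limit 45 → met
8. dietary services review 323 days ago vs limit 365 → met
9. grievance procedure present → met
10. elopement drill 130 days ago vs limit 120 → not met
11. certified medication aides 6 ≥ 5 → met
12. state survey 48 days ago vs limit 45 → not met
Not met: 3, 10, 12

3, 10, 12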